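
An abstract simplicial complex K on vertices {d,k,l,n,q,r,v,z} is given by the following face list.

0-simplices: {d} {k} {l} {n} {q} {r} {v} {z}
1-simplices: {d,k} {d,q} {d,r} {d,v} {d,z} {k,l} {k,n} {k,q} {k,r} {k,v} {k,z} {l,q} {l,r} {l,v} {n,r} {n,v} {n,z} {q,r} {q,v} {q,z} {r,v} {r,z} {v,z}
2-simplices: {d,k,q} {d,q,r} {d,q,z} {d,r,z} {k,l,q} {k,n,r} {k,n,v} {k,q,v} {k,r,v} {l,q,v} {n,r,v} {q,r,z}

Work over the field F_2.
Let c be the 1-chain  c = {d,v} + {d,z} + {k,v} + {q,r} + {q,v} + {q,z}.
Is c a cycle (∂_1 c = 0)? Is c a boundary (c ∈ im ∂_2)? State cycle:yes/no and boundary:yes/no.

cycle:no boundary:no

n_0=8 n_1=23 n_2=12  [Z2]
∂1: piv[dk,dq,dr,dv,dz,kl,kn] rk=7  ker:kq,kr,kv,kz,lq,lr,lv,nr,nv,nz,qr,qv,qz,rv,rz,vz
∂2: piv[dkq,dqr,dqz,drz,klq,knr,knv,kqv,krv,lqv] rk=10  ker:nrv,qrz
∂1c = {k} + {q} + {r} + {v}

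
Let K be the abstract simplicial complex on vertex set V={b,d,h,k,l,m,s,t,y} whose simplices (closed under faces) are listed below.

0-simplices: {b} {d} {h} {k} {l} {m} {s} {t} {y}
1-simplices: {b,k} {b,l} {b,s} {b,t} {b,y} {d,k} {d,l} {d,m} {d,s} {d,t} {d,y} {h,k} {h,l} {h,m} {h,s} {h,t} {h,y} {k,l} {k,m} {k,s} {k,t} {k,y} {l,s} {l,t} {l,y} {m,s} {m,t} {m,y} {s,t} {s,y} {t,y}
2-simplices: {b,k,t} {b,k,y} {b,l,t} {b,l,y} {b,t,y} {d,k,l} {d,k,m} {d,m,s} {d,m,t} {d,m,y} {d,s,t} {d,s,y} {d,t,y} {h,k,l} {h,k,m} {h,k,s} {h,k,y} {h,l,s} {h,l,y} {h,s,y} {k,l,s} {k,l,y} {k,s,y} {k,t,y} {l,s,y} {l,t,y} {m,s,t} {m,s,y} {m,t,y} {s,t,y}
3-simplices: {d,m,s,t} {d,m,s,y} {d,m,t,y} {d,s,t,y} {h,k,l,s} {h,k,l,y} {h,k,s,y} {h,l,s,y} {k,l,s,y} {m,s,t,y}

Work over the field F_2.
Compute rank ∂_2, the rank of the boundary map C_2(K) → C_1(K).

rank∂_2=20

n_0=9 n_1=31 n_2=30 n_3=10  [Z2]
∂1: piv[bk,bl,bs,bt,by,dk,dm,hk] rk=8  ker:dl,ds,dt,dy,hl,hm,hs,ht,hy,kl,km,ks,kt,ky,ls,lt,ly,ms,mt,my,st,sy,ty
∂2: piv[bkt,bky,blt,bly,bty,dkl,dkm,dms,dmt,dmy,dst,dsy,dty,hkl,hkm,hks,hky,hls,hly,hsy] rk=20  ker:kls,kly,ksy,kty,lsy,lty,mst,msy,mty,sty
∂3: piv[dmst,dmsy,dmty,dsty,hkls,hkly,hksy,hlsy] rk=8  ker:klsy,msty
rk∂_2=20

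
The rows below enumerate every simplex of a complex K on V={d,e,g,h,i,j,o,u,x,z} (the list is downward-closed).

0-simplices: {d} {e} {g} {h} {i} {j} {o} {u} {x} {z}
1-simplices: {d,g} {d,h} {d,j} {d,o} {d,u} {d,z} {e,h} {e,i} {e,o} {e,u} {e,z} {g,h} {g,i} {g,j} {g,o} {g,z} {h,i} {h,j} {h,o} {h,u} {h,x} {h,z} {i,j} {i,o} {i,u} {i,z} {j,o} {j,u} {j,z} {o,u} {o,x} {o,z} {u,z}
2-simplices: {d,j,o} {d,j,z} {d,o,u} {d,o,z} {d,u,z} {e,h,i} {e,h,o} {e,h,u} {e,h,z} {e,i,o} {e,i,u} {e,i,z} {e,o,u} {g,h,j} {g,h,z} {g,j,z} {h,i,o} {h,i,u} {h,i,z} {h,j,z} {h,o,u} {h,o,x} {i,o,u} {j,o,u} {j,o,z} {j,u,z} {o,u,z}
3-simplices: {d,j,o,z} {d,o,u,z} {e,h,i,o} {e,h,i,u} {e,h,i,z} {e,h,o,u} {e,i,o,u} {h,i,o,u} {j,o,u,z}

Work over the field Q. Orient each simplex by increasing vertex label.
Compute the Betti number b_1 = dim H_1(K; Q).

b_1=6

n_0=10 n_1=33 n_2=27 n_3=9  [Q]
∂1: piv[dg,dh,dj,do,du,dz,eh,ei,hx] rk=9  ker:eo,eu,ez,gh,gi,gj,go,gz,hi,hj,ho,hu,hz,ij,io,iu,iz,jo,ju,jz,ou,ox,oz,uz
∂2: piv[djo,djz,dou,doz,duz,ehi,eho,ehu,ehz,eio,eiu,eiz,eou,ghj,ghz,gjz,hox,jou] rk=18  ker:hio,hiu,hiz,hjz,hou,iou,joz,juz,ouz
∂3: piv[djoz,douz,ehio,ehiu,ehiz,ehou,eiou,jouz] rk=8  ker:hiou
b_1=(33−9)−18=6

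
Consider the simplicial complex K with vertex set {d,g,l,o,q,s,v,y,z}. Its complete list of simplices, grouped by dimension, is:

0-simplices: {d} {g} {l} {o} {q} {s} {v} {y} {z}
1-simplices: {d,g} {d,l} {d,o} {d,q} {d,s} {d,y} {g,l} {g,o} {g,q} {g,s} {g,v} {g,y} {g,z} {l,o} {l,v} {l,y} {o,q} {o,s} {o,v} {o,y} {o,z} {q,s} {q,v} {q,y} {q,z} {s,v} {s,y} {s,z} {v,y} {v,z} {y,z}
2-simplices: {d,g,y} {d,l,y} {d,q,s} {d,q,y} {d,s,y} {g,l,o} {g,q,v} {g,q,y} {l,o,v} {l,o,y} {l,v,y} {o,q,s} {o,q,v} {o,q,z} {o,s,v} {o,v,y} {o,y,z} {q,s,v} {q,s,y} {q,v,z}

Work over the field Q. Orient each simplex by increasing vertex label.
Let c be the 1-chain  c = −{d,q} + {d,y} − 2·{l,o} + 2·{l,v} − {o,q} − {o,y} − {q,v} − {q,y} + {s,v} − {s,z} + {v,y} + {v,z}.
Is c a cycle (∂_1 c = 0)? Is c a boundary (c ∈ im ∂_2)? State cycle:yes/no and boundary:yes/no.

n_0=9 n_1=31 n_2=20  [Q]
∂1: piv[dg,dl,do,dq,ds,dy,gv,gz] rk=8  ker:gl,go,gq,gs,gy,lo,lv,ly,oq,os,ov,oy,oz,qs,qv,qy,qz,sv,sy,sz,vy,vz,yz
∂2: piv[dgy,dly,dqs,dqy,dsy,glo,gqv,gqy,lov,loy,lvy,oqs,oqv,oqz,osv,oyz,qvz] rk=17  ker:ovy,qsv,qsy
∂1c = 0
c vs im∂2: residual ≠ 0 ⇒ not boundary

cycle:yes boundary:no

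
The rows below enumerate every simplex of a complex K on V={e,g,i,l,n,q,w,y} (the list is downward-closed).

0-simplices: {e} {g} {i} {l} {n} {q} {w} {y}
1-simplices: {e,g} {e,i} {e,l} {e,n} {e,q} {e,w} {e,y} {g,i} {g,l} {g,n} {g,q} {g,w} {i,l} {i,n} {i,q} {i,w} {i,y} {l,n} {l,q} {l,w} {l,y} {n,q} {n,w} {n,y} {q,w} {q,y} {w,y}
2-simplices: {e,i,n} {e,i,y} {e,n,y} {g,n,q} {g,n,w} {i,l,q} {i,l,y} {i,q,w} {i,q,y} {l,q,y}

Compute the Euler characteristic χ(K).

χ(K)=-9

n_0=8 n_1=27 n_2=10
χ=+8−27+10=-9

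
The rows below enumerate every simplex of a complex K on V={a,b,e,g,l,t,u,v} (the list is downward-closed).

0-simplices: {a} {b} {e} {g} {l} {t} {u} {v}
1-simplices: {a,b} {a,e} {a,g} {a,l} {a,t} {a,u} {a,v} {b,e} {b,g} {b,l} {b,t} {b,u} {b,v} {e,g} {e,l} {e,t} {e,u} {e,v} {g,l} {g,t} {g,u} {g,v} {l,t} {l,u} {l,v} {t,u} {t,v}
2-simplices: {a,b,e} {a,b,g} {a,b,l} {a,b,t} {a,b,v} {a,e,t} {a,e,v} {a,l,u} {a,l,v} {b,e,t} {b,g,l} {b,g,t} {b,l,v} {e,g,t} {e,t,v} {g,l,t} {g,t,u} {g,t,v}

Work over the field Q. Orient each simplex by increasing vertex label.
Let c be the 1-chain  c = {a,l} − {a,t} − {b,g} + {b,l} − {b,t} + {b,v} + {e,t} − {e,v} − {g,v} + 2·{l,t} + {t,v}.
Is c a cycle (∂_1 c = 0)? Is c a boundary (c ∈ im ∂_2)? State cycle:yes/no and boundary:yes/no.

n_0=8 n_1=27 n_2=18  [Q]
∂1: piv[ab,ae,ag,al,at,au,av] rk=7  ker:be,bg,bl,bt,bu,bv,eg,el,et,eu,ev,gl,gt,gu,gv,lt,lu,lv,tu,tv
∂2: piv[abe,abg,abl,abt,abv,aet,aev,alu,alv,bgl,bgt,egt,etv,glt,gtu,gtv] rk=16  ker:bet,blv
∂1c = 0
c vs im∂2: reduces to 0 ⇒ boundary

cycle:yes boundary:yes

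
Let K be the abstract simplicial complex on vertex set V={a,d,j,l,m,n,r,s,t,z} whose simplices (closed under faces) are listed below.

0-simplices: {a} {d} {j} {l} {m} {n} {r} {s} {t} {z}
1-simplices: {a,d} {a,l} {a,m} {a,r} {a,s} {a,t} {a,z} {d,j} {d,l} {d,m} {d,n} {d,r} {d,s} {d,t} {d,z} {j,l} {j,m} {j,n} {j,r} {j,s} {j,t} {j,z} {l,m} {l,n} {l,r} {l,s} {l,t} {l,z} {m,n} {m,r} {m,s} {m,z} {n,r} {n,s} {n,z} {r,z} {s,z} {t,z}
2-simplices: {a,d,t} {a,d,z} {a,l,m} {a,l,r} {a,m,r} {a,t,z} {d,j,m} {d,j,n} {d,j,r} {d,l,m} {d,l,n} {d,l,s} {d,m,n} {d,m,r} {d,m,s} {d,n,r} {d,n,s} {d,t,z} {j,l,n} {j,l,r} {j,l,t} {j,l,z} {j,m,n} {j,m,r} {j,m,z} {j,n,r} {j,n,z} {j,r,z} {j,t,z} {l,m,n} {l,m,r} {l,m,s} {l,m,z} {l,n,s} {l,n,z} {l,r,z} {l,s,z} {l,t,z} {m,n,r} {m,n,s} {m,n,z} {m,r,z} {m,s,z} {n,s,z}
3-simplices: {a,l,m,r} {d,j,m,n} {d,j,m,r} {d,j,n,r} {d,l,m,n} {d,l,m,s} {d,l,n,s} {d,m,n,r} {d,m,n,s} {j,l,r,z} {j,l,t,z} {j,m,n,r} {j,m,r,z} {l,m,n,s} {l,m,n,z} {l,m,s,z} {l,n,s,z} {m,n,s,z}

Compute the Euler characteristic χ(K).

n_0=10 n_1=38 n_2=44 n_3=18
χ=+10−38+44−18=-2

χ(K)=-2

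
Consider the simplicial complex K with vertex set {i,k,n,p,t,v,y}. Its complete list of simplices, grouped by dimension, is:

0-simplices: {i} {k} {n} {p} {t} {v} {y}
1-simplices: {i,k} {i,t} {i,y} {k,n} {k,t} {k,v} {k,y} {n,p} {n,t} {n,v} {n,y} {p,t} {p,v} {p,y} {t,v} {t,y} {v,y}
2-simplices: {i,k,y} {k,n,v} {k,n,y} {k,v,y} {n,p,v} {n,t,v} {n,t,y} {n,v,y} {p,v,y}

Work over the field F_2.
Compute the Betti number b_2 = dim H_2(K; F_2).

b_2=1

n_0=7 n_1=17 n_2=9  [Z2]
∂1: piv[ik,it,iy,kn,kv,np] rk=6  ker:kt,ky,nt,nv,ny,pt,pv,py,tv,ty,vy
∂2: piv[iky,knv,kny,kvy,npv,ntv,nty,pvy] rk=8  ker:nvy
b_2=(9−8)−0=1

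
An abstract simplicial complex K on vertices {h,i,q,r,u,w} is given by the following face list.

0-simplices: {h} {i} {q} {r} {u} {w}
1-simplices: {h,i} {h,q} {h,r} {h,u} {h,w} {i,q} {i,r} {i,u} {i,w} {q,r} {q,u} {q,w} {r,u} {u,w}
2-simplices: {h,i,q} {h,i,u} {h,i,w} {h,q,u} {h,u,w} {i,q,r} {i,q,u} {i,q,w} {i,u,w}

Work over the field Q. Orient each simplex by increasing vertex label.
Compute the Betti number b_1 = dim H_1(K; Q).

b_1=2

n_0=6 n_1=14 n_2=9  [Q]
∂1: piv[hi,hq,hr,hu,hw] rk=5  ker:iq,ir,iu,iw,qr,qu,qw,ru,uw
∂2: piv[hiq,hiu,hiw,hqu,huw,iqr,iqw] rk=7  ker:iqu,iuw
b_1=(14−5)−7=2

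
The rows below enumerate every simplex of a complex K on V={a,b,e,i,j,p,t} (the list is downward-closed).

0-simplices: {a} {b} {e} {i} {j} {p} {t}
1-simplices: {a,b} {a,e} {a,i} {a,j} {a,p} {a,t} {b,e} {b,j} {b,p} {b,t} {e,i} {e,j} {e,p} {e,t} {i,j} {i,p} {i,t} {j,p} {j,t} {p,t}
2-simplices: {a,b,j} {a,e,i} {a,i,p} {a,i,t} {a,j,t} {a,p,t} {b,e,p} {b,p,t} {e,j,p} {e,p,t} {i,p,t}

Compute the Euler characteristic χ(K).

χ(K)=-2

n_0=7 n_1=20 n_2=11
χ=+7−20+11=-2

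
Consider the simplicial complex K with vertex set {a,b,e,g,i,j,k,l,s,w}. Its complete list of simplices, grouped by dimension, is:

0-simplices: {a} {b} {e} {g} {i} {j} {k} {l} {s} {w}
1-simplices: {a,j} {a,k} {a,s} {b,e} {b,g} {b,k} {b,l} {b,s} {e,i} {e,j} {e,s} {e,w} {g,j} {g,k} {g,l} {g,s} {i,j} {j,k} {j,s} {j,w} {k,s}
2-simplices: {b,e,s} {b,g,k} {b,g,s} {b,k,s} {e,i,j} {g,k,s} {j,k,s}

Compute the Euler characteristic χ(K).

n_0=10 n_1=21 n_2=7
χ=+10−21+7=-4

χ(K)=-4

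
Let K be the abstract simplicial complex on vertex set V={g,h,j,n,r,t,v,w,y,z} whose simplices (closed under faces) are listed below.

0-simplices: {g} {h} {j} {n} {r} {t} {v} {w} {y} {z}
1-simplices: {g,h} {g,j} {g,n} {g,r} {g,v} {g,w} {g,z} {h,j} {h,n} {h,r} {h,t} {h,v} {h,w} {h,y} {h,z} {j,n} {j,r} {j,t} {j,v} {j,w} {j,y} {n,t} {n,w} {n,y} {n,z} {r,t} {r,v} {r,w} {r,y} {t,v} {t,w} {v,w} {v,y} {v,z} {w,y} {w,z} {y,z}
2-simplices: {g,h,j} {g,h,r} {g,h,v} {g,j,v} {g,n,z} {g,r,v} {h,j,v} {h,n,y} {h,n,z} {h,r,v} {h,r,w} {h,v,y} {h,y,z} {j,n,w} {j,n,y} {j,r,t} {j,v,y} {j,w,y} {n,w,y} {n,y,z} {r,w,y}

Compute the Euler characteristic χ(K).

χ(K)=-6

n_0=10 n_1=37 n_2=21
χ=+10−37+21=-6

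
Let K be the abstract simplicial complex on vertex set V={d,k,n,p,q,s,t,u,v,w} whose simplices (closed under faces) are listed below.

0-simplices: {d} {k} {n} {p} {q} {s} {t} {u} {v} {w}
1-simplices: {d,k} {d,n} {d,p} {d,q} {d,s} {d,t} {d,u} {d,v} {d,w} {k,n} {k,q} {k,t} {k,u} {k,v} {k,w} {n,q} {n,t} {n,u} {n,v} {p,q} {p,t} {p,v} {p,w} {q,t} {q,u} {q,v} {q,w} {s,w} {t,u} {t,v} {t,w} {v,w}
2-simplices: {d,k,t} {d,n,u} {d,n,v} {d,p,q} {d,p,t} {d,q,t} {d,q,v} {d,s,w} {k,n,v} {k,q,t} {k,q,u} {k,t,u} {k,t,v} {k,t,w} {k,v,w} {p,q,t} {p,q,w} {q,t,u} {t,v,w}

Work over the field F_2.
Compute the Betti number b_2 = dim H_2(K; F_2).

n_0=10 n_1=32 n_2=19  [Z2]
∂1: piv[dk,dn,dp,dq,ds,dt,du,dv,dw] rk=9  ker:kn,kq,kt,ku,kv,kw,nq,nt,nu,nv,pq,pt,pv,pw,qt,qu,qv,qw,sw,tu,tv,tw,vw
∂2: piv[dkt,dnu,dnv,dpq,dpt,dqt,dqv,dsw,knv,kqt,kqu,ktu,ktv,ktw,kvw,pqw] rk=16  ker:pqt,qtu,tvw
b_2=(19−16)−0=3

b_2=3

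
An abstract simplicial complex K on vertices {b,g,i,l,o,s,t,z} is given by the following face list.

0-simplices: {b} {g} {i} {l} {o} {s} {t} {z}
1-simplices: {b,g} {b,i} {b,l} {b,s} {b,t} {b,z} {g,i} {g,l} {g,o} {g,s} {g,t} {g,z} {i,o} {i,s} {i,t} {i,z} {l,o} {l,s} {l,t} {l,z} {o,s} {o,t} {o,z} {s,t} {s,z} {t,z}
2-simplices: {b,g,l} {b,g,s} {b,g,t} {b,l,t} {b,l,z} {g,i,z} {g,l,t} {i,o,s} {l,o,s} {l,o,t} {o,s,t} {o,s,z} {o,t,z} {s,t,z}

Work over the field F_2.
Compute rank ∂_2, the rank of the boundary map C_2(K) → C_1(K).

rank∂_2=12

n_0=8 n_1=26 n_2=14  [Z2]
∂1: piv[bg,bi,bl,bs,bt,bz,go] rk=7  ker:gi,gl,gs,gt,gz,io,is,it,iz,lo,ls,lt,lz,os,ot,oz,st,sz,tz
∂2: piv[bgl,bgs,bgt,blt,blz,giz,ios,los,lot,ost,osz,otz] rk=12  ker:glt,stz
rk∂_2=12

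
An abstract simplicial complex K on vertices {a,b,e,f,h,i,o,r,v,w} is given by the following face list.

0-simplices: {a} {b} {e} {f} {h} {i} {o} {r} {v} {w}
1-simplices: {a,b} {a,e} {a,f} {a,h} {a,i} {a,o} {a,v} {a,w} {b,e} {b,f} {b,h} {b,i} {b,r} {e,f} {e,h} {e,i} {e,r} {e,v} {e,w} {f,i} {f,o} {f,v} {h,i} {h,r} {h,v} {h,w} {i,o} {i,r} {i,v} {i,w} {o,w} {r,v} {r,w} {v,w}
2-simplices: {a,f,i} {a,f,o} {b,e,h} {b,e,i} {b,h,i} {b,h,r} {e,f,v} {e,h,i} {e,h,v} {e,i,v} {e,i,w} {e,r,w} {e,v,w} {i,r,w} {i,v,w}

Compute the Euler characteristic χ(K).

χ(K)=-9

n_0=10 n_1=34 n_2=15
χ=+10−34+15=-9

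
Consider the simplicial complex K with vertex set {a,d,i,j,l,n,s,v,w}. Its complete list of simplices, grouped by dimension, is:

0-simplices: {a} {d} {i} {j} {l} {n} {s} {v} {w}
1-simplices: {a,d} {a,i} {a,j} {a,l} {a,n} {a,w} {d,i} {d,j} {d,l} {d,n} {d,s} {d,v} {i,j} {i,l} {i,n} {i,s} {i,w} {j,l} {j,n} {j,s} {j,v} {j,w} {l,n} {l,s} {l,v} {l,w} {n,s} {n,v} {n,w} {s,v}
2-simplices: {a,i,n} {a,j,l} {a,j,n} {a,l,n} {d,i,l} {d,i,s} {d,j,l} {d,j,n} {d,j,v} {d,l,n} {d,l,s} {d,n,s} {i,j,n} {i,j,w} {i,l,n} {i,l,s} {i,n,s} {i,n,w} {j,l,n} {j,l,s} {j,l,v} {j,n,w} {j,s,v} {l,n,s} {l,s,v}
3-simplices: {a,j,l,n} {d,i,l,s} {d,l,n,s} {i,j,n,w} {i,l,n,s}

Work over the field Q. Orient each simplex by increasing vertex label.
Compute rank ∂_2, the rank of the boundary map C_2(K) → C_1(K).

n_0=9 n_1=30 n_2=25 n_3=5  [Q]
∂1: piv[ad,ai,aj,al,an,aw,ds,dv] rk=8  ker:di,dj,dl,dn,ij,il,in,is,iw,jl,jn,js,jv,jw,ln,ls,lv,lw,ns,nv,nw,sv
∂2: piv[ain,ajl,ajn,aln,dil,dis,djl,djn,djv,dls,dns,ijn,ijw,iln,inw,jls,jlv,jsv] rk=18  ker:dln,ils,ins,jln,jnw,lns,lsv
∂3: piv[ajln,dils,dlns,ijnw,ilns] rk=5
rk∂_2=18

rank∂_2=18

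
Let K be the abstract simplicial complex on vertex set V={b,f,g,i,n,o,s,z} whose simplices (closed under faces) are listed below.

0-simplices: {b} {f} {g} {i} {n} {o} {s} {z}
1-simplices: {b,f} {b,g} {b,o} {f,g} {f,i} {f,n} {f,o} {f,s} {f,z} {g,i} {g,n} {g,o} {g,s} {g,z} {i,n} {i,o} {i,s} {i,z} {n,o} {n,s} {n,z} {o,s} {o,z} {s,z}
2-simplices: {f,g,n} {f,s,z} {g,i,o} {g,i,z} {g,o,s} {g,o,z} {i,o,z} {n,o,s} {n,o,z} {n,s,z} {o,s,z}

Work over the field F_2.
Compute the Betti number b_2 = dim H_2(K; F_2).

n_0=8 n_1=24 n_2=11  [Z2]
∂1: piv[bf,bg,bo,fi,fn,fs,fz] rk=7  ker:fg,fo,gi,gn,go,gs,gz,in,io,is,iz,no,ns,nz,os,oz,sz
∂2: piv[fgn,fsz,gio,giz,gos,goz,nos,noz,nsz] rk=9  ker:ioz,osz
b_2=(11−9)−0=2

b_2=2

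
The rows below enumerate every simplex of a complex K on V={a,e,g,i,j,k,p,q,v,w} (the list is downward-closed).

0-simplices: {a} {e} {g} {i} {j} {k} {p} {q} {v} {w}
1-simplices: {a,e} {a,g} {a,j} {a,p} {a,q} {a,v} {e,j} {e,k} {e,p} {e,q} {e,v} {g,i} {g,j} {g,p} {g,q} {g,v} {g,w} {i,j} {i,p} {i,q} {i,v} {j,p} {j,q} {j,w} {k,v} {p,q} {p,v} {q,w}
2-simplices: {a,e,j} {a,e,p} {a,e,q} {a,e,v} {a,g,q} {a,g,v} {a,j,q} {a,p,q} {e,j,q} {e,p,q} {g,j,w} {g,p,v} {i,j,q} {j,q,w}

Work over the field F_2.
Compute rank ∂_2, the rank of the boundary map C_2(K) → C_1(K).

n_0=10 n_1=28 n_2=14  [Z2]
∂1: piv[ae,ag,aj,ap,aq,av,ek,gi,gw] rk=9  ker:ej,ep,eq,ev,gj,gp,gq,gv,ij,ip,iq,iv,jp,jq,jw,kv,pq,pv,qw
∂2: piv[aej,aep,aeq,aev,agq,agv,ajq,apq,gjw,gpv,ijq,jqw] rk=12  ker:ejq,epq
rk∂_2=12

rank∂_2=12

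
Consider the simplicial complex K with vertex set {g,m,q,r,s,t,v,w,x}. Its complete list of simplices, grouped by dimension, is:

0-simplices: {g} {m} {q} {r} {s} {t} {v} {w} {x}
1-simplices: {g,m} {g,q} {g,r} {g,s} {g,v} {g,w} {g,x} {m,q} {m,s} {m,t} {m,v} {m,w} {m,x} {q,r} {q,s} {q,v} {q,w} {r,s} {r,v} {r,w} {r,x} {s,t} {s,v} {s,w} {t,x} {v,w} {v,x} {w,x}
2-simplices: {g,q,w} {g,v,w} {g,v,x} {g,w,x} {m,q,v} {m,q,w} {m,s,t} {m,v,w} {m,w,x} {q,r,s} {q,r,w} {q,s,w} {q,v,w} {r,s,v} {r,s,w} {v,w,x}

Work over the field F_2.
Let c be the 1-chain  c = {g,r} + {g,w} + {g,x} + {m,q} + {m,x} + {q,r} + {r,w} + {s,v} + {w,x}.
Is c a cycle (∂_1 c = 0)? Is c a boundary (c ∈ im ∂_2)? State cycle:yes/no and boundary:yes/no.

cycle:no boundary:no

n_0=9 n_1=28 n_2=16  [Z2]
∂1: piv[gm,gq,gr,gs,gv,gw,gx,mt] rk=8  ker:mq,ms,mv,mw,mx,qr,qs,qv,qw,rs,rv,rw,rx,st,sv,sw,tx,vw,vx,wx
∂2: piv[gqw,gvw,gvx,gwx,mqv,mqw,mst,mvw,mwx,qrs,qrw,qsw,rsv] rk=13  ker:qvw,rsw,vwx
∂1c = {g} + {r} + {s} + {v} + {w} + {x}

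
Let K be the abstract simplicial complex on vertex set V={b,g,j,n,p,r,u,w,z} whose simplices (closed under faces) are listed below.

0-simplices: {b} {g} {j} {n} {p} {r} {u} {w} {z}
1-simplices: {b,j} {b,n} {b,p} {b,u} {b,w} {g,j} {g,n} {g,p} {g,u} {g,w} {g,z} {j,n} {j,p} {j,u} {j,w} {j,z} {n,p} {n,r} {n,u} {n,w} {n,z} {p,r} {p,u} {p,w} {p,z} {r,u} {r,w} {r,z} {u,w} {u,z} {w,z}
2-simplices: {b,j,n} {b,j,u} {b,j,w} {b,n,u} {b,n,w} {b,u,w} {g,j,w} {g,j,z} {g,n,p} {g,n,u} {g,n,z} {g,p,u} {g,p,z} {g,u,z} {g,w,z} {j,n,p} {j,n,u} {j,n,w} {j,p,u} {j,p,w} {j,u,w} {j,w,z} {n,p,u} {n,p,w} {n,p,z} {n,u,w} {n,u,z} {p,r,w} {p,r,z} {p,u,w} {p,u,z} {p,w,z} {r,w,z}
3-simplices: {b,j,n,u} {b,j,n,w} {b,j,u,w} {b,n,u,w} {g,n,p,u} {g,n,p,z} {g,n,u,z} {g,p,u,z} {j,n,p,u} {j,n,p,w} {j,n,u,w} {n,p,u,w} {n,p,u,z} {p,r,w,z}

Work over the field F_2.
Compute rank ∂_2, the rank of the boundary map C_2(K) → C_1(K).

rank∂_2=20

n_0=9 n_1=31 n_2=33 n_3=14  [Z2]
∂1: piv[bj,bn,bp,bu,bw,gj,gz,nr] rk=8  ker:gn,gp,gu,gw,jn,jp,ju,jw,jz,np,nu,nw,nz,pr,pu,pw,pz,ru,rw,rz,uw,uz,wz
∂2: piv[bjn,bju,bjw,bnu,bnw,buw,gjw,gjz,gnp,gnu,gnz,gpu,gpz,guz,gwz,jnp,jpw,prw,prz,pwz] rk=20  ker:jnu,jnw,jpu,juw,jwz,npu,npw,npz,nuw,nuz,puw,puz,rwz
∂3: piv[bjnu,bjnw,bjuw,bnuw,gnpu,gnpz,gnuz,gpuz,jnpu,jnpw,npuw,prwz] rk=12  ker:jnuw,npuz
rk∂_2=20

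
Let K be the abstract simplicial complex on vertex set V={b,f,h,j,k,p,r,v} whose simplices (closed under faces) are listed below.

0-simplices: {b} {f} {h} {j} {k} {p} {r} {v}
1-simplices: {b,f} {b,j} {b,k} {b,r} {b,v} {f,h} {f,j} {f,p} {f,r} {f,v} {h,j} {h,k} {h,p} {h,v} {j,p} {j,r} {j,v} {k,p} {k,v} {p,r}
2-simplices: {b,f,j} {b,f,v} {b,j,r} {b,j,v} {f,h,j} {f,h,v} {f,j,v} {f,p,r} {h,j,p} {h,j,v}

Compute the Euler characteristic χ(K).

n_0=8 n_1=20 n_2=10
χ=+8−20+10=-2

χ(K)=-2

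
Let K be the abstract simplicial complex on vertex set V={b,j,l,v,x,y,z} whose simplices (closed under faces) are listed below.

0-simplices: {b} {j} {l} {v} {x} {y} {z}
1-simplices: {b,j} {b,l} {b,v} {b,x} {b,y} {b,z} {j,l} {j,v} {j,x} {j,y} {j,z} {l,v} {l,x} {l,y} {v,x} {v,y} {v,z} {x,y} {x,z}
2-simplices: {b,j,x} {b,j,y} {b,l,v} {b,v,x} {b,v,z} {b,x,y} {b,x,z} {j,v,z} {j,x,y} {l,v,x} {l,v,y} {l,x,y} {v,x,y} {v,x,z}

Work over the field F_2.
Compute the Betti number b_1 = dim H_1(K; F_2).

n_0=7 n_1=19 n_2=14  [Z2]
∂1: piv[bj,bl,bv,bx,by,bz] rk=6  ker:jl,jv,jx,jy,jz,lv,lx,ly,vx,vy,vz,xy,xz
∂2: piv[bjx,bjy,blv,bvx,bvz,bxy,bxz,jvz,lvx,lvy,lxy] rk=11  ker:jxy,vxy,vxz
b_1=(19−6)−11=2

b_1=2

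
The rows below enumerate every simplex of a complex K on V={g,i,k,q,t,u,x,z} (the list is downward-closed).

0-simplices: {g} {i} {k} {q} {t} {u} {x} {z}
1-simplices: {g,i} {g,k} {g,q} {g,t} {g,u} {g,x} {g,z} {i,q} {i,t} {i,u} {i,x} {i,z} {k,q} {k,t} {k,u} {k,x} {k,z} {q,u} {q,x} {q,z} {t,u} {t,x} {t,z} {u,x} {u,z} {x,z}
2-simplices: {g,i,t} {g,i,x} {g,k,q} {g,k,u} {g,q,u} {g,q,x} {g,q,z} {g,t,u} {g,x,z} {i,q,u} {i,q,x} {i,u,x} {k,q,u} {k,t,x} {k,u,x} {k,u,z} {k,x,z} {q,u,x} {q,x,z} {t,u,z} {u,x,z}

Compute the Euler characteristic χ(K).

χ(K)=3

n_0=8 n_1=26 n_2=21
χ=+8−26+21=3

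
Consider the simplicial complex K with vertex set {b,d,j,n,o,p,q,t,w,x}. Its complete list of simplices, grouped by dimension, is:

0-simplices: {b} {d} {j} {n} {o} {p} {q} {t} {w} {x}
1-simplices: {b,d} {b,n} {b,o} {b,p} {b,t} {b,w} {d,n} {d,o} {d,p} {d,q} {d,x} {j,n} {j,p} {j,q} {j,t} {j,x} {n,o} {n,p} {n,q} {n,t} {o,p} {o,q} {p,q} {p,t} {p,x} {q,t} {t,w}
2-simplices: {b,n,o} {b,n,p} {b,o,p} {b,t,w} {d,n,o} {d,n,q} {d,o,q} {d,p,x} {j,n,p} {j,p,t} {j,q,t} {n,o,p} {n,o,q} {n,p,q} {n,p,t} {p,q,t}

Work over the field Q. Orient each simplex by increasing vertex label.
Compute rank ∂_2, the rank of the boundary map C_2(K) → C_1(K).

n_0=10 n_1=27 n_2=16  [Q]
∂1: piv[bd,bn,bo,bp,bt,bw,dq,dx,jn] rk=9  ker:dn,do,dp,jp,jq,jt,jx,no,np,nq,nt,op,oq,pq,pt,px,qt,tw
∂2: piv[bno,bnp,bop,btw,dno,dnq,doq,dpx,jnp,jpt,jqt,npq,npt,pqt] rk=14  ker:nop,noq
rk∂_2=14

rank∂_2=14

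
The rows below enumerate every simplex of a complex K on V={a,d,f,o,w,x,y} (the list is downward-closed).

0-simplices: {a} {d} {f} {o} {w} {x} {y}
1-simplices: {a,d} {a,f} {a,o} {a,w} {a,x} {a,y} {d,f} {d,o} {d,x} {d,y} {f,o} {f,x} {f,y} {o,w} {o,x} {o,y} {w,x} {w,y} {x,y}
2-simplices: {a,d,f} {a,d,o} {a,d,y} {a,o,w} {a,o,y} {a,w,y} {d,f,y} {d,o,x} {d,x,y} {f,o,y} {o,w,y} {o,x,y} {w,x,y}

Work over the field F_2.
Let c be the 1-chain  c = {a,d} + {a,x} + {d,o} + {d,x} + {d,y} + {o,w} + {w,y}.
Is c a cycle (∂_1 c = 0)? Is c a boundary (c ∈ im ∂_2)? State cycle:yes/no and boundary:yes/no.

n_0=7 n_1=19 n_2=13  [Z2]
∂1: piv[ad,af,ao,aw,ax,ay] rk=6  ker:df,do,dx,dy,fo,fx,fy,ow,ox,oy,wx,wy,xy
∂2: piv[adf,ado,ady,aow,aoy,awy,dfy,dox,dxy,foy,wxy] rk=11  ker:owy,oxy
∂1c = 0
c vs im∂2: residual ≠ 0 ⇒ not boundary

cycle:yes boundary:no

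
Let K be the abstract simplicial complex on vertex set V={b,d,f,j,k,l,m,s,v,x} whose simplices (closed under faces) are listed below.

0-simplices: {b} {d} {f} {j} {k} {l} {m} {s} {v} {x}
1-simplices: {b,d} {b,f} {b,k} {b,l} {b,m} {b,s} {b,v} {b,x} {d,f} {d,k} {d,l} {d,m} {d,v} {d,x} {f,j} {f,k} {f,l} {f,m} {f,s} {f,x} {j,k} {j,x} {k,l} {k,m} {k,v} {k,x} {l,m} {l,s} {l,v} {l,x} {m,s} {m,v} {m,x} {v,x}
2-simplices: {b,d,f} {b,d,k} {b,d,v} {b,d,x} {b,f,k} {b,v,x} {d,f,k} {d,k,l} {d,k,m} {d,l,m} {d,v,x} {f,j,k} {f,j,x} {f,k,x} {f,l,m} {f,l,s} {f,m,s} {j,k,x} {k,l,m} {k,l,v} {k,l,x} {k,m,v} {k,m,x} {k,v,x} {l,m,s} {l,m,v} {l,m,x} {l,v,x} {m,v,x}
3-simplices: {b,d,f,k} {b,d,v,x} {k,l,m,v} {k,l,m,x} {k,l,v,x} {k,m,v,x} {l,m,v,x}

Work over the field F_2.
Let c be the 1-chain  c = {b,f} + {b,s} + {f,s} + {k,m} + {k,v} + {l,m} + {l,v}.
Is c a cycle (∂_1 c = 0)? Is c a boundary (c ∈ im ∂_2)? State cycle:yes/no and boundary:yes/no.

cycle:yes boundary:no

n_0=10 n_1=34 n_2=29 n_3=7  [Z2]
∂1: piv[bd,bf,bk,bl,bm,bs,bv,bx,fj] rk=9  ker:df,dk,dl,dm,dv,dx,fk,fl,fm,fs,fx,jk,jx,kl,km,kv,kx,lm,ls,lv,lx,ms,mv,mx,vx
∂2: piv[bdf,bdk,bdv,bdx,bfk,bvx,dkl,dkm,dlm,fjk,fjx,fkx,flm,fls,fms,klv,klx,kmv,kmx,kvx] rk=20  ker:dfk,dvx,jkx,klm,lms,lmv,lmx,lvx,mvx
∂3: piv[bdfk,bdvx,klmv,klmx,klvx,kmvx] rk=6  ker:lmvx
∂1c = 0
c vs im∂2: residual ≠ 0 ⇒ not boundary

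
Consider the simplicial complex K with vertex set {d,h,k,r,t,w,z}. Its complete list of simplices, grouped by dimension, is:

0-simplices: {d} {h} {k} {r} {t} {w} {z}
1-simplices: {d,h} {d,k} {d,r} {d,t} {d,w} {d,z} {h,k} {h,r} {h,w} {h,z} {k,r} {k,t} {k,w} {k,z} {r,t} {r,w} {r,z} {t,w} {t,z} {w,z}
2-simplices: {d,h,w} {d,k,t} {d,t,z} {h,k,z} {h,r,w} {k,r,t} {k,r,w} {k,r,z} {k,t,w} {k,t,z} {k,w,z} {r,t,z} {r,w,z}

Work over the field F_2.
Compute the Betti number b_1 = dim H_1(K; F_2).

b_1=3

n_0=7 n_1=20 n_2=13  [Z2]
∂1: piv[dh,dk,dr,dt,dw,dz] rk=6  ker:hk,hr,hw,hz,kr,kt,kw,kz,rt,rw,rz,tw,tz,wz
∂2: piv[dhw,dkt,dtz,hkz,hrw,krt,krw,krz,ktw,ktz,kwz] rk=11  ker:rtz,rwz
b_1=(20−6)−11=3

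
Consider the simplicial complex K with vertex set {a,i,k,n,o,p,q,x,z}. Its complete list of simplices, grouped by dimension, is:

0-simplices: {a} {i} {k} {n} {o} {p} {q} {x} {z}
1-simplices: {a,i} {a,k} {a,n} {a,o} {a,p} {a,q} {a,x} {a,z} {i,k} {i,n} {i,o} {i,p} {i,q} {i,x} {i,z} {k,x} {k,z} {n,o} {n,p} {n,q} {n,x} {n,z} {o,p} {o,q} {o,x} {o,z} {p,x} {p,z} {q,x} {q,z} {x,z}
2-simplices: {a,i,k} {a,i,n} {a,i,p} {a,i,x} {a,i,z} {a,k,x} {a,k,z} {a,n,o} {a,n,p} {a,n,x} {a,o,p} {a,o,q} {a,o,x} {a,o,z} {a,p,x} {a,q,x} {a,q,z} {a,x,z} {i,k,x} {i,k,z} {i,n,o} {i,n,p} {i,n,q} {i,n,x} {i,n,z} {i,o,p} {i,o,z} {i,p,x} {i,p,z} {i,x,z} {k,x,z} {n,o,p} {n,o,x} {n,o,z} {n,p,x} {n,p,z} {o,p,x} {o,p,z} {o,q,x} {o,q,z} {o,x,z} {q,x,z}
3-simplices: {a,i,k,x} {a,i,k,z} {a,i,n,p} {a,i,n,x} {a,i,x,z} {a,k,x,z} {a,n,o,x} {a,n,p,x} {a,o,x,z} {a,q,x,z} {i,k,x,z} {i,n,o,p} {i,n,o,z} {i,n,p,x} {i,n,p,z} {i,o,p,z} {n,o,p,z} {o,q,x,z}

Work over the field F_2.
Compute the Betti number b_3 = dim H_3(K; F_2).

b_3=2

n_0=9 n_1=31 n_2=42 n_3=18  [Z2]
∂1: piv[ai,ak,an,ao,ap,aq,ax,az] rk=8  ker:ik,in,io,ip,iq,ix,iz,kx,kz,no,np,nq,nx,nz,op,oq,ox,oz,px,pz,qx,qz,xz
∂2: piv[aik,ain,aip,aix,aiz,akx,akz,ano,anp,anx,aop,aoq,aox,aoz,apx,aqx,aqz,axz,ino,inq,inz,ipz] rk=22  ker:ikx,ikz,inp,inx,iop,ioz,ipx,ixz,kxz,nop,nox,noz,npx,npz,opx,opz,oqx,oqz,oxz,qxz
∂3: piv[aikx,aikz,ainp,ainx,aixz,akxz,anox,anpx,aoxz,aqxz,inop,inoz,inpx,inpz,iopz,oqxz] rk=16  ker:ikxz,nopz
b_3=(18−16)−0=2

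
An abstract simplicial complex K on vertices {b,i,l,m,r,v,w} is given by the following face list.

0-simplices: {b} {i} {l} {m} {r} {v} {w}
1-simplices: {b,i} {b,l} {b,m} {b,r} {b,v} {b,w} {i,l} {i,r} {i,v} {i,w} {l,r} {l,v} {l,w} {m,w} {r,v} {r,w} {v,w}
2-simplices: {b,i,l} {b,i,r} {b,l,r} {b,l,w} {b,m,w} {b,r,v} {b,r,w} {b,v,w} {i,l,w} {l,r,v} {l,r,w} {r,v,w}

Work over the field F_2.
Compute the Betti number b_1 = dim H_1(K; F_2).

b_1=1

n_0=7 n_1=17 n_2=12  [Z2]
∂1: piv[bi,bl,bm,br,bv,bw] rk=6  ker:il,ir,iv,iw,lr,lv,lw,mw,rv,rw,vw
∂2: piv[bil,bir,blr,blw,bmw,brv,brw,bvw,ilw,lrv] rk=10  ker:lrw,rvw
b_1=(17−6)−10=1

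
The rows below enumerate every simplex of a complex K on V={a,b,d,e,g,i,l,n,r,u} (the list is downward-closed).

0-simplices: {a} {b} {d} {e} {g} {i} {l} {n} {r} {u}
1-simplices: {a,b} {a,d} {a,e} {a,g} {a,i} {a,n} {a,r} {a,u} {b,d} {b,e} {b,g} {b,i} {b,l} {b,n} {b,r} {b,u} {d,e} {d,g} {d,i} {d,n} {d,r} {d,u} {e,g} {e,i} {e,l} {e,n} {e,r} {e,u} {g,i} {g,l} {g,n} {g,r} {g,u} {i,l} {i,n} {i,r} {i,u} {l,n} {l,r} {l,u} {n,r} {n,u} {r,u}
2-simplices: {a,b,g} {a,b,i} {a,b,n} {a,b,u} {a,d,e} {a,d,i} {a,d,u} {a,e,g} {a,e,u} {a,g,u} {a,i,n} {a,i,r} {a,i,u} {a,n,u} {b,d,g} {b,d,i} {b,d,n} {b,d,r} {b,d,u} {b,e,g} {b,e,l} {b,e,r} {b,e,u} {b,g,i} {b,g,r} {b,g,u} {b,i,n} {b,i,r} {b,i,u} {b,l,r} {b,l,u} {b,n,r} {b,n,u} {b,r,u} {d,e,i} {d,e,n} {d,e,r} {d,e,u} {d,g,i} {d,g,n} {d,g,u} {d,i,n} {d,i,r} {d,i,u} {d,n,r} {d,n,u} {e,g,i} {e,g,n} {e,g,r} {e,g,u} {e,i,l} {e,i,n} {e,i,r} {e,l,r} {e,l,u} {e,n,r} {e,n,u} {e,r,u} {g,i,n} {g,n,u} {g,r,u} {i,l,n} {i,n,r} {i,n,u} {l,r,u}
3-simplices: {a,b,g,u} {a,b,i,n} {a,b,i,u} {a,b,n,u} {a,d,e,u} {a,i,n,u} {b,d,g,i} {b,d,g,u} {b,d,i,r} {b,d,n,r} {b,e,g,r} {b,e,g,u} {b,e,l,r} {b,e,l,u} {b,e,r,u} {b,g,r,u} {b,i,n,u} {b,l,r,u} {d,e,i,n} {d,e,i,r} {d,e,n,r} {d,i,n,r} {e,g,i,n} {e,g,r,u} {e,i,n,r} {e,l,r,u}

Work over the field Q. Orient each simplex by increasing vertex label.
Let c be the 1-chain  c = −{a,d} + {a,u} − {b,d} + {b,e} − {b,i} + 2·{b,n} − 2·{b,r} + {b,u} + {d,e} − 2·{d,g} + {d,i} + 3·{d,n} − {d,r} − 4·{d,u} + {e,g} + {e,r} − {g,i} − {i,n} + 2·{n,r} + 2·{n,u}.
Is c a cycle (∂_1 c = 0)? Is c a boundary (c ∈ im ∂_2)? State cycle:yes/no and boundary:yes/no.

n_0=10 n_1=43 n_2=65 n_3=26  [Q]
∂1: piv[ab,ad,ae,ag,ai,an,ar,au,bl] rk=9  ker:bd,be,bg,bi,bn,br,bu,de,dg,di,dn,dr,du,eg,ei,el,en,er,eu,gi,gl,gn,gr,gu,il,in,ir,iu,ln,lr,lu,nr,nu,ru
∂2: piv[abg,abi,abn,abu,ade,adi,adu,aeg,aeu,agu,ain,air,aiu,anu,bdg,bdi,bdn,bdr,beg,bel,ber,bgi,bgr,bir,blr,blu,bnr,bru,dei,den,dgn,eil,iln] rk=33  ker:bdu,beu,bgu,bin,biu,bnu,der,deu,dgi,dgu,din,dir,diu,dnr,dnu,egi,egn,egr,egu,ein,eir,elr,elu,enr,enu,eru,gin,gnu,gru,inr,inu,lru
∂3: piv[abgu,abin,abiu,abnu,adeu,ainu,bdgi,bdgu,bdir,bdnr,begr,begu,belr,belu,beru,bgru,blru,dein,deir,denr,dinr,egin] rk=22  ker:binu,egru,einr,elru
∂1c = 0
c vs im∂2: reduces to 0 ⇒ boundary

cycle:yes boundary:yes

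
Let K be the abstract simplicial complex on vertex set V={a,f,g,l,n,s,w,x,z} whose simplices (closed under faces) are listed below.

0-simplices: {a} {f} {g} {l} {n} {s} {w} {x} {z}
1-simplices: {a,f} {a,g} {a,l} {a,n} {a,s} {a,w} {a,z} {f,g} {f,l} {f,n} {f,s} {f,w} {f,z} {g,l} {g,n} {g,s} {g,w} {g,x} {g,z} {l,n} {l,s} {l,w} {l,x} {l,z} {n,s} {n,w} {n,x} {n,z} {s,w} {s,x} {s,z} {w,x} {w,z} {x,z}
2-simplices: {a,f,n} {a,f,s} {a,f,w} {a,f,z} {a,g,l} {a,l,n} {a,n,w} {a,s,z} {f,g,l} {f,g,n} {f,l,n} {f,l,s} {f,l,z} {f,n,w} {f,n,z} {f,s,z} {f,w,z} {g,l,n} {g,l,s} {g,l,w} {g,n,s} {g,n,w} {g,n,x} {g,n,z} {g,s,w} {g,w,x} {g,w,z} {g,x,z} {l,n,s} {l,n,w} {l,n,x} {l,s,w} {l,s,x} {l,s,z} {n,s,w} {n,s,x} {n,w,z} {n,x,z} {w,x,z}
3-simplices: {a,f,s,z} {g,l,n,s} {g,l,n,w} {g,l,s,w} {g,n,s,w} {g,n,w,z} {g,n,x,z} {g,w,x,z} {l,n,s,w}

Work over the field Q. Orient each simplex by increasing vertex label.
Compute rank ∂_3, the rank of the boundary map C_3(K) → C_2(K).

n_0=9 n_1=34 n_2=39 n_3=9  [Q]
∂1: piv[af,ag,al,an,as,aw,az,gx] rk=8  ker:fg,fl,fn,fs,fw,fz,gl,gn,gs,gw,gz,ln,ls,lw,lx,lz,ns,nw,nx,nz,sw,sx,sz,wx,wz,xz
∂2: piv[afn,afs,afw,afz,agl,aln,anw,asz,fgl,fgn,fln,fls,flz,fnz,fwz,gls,glw,gns,gnw,gnx,gnz,gsw,gwx,gxz,lnx,lsx] rk=26  ker:fnw,fsz,gln,gwz,lns,lnw,lsw,lsz,nsw,nsx,nwz,nxz,wxz
∂3: piv[afsz,glns,glnw,glsw,gnsw,gnwz,gnxz,gwxz] rk=8  ker:lnsw
rk∂_3=8

rank∂_3=8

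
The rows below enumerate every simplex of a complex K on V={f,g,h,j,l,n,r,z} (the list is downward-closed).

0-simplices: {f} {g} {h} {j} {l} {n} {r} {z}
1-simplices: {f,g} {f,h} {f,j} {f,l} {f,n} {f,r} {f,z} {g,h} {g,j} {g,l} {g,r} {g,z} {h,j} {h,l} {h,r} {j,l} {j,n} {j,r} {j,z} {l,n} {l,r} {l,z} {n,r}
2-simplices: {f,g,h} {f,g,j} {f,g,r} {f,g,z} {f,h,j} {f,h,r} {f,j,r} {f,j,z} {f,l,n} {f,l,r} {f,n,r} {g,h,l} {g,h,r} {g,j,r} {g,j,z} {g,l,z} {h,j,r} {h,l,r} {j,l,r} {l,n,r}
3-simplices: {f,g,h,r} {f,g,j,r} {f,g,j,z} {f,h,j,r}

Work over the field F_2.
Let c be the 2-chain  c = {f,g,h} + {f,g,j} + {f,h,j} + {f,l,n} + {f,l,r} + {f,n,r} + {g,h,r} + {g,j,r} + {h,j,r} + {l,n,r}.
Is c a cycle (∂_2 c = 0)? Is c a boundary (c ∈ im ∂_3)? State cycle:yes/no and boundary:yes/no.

n_0=8 n_1=23 n_2=20 n_3=4  [Z2]
∂1: piv[fg,fh,fj,fl,fn,fr,fz] rk=7  ker:gh,gj,gl,gr,gz,hj,hl,hr,jl,jn,jr,jz,ln,lr,lz,nr
∂2: piv[fgh,fgj,fgr,fgz,fhj,fhr,fjr,fjz,fln,flr,fnr,ghl,glz,hlr,jlr] rk=15  ker:ghr,gjr,gjz,hjr,lnr
∂3: piv[fghr,fgjr,fgjz,fhjr] rk=4
∂2c = 0
c vs im∂3: residual ≠ 0 ⇒ not boundary

cycle:yes boundary:no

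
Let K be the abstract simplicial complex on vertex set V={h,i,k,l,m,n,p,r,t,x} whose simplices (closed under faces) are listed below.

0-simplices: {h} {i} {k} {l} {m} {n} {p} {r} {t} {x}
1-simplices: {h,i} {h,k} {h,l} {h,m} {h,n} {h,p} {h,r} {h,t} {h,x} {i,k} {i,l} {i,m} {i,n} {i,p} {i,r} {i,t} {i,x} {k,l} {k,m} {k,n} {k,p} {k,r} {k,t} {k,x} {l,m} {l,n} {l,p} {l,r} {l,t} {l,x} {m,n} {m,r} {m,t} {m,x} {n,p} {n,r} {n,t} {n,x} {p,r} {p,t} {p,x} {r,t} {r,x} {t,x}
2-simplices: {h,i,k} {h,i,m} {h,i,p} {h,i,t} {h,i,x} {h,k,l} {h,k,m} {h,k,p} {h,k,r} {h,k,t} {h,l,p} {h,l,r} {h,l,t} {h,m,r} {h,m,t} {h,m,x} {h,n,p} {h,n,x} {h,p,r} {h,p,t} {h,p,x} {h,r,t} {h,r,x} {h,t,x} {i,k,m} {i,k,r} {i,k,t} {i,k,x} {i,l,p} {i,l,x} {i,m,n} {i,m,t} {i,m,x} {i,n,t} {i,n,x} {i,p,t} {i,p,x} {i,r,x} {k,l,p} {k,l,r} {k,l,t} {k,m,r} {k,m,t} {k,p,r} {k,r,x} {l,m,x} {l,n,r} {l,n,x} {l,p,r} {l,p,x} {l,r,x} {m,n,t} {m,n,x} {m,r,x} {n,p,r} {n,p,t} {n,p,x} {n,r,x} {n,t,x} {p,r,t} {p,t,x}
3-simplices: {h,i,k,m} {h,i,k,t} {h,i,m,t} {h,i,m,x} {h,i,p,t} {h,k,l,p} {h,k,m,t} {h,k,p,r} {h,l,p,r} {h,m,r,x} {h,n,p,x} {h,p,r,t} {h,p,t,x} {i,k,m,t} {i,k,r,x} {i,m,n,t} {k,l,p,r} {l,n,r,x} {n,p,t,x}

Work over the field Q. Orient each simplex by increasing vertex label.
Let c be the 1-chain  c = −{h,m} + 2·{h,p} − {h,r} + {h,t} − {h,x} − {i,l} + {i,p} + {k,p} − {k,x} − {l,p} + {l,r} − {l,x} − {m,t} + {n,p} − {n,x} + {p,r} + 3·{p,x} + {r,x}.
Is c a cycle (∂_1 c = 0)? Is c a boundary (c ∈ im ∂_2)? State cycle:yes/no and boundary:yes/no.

n_0=10 n_1=44 n_2=61 n_3=19  [Q]
∂1: piv[hi,hk,hl,hm,hn,hp,hr,ht,hx] rk=9  ker:ik,il,im,in,ip,ir,it,ix,kl,km,kn,kp,kr,kt,kx,lm,ln,lp,lr,lt,lx,mn,mr,mt,mx,np,nr,nt,nx,pr,pt,px,rt,rx,tx
∂2: piv[hik,him,hip,hit,hix,hkl,hkm,hkp,hkr,hkt,hlp,hlr,hlt,hmr,hmt,hmx,hnp,hnx,hpr,hpt,hpx,hrt,hrx,htx,ikr,ikx,ilp,ilx,imn,int,inx,lmx,lnr,lnx] rk=34  ker:ikm,ikt,imt,imx,ipt,ipx,irx,klp,klr,klt,kmr,kmt,kpr,krx,lpr,lpx,lrx,mnt,mnx,mrx,npr,npt,npx,nrx,ntx,prt,ptx
∂3: piv[hikm,hikt,himt,himx,hipt,hklp,hkmt,hkpr,hlpr,hmrx,hnpx,hprt,hptx,ikrx,imnt,klpr,lnrx,nptx] rk=18  ker:ikmt
∂1c = 0
c vs im∂2: reduces to 0 ⇒ boundary

cycle:yes boundary:yes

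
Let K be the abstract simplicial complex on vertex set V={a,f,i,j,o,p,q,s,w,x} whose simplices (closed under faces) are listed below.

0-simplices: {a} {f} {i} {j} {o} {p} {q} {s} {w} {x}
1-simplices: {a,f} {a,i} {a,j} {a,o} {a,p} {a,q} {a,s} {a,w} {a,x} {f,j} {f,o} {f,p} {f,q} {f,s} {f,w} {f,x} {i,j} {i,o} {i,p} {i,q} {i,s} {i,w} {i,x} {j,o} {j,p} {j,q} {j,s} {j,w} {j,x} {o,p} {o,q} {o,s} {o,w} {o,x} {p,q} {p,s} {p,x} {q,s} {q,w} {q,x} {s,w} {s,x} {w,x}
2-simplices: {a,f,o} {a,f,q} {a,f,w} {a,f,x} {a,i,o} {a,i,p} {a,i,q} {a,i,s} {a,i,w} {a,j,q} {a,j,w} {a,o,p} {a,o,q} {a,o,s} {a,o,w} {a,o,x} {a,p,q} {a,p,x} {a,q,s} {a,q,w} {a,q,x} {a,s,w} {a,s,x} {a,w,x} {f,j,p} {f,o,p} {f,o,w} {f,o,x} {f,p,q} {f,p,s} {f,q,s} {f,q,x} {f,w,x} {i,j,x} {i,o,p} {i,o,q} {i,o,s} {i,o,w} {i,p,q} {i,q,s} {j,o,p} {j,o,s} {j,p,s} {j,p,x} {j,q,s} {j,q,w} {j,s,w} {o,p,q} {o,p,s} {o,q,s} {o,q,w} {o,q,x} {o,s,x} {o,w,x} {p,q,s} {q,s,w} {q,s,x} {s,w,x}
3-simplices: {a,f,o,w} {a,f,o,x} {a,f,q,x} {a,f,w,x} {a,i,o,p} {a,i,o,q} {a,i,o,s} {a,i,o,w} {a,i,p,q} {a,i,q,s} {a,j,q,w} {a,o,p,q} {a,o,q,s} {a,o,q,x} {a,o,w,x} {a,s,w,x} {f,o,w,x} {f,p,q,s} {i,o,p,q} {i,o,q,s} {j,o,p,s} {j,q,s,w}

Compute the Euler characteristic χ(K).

n_0=10 n_1=43 n_2=58 n_3=22
χ=+10−43+58−22=3

χ(K)=3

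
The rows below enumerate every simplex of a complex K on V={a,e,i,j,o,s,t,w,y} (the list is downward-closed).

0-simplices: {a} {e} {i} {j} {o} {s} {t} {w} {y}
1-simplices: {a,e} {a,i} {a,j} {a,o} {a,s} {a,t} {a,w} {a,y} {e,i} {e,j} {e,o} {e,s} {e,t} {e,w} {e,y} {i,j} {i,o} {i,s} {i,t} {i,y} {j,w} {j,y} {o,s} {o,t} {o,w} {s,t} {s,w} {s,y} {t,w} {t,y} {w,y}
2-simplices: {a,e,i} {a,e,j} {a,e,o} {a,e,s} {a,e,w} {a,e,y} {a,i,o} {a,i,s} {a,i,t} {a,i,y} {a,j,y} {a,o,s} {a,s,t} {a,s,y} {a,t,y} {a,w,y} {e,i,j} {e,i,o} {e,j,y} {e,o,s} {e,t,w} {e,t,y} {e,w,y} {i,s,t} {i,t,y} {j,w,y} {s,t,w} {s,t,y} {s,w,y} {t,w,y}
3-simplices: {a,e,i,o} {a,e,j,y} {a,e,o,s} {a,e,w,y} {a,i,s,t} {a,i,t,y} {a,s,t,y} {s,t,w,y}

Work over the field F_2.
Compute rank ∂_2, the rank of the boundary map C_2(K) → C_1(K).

n_0=9 n_1=31 n_2=30 n_3=8  [Z2]
∂1: piv[ae,ai,aj,ao,as,at,aw,ay] rk=8  ker:ei,ej,eo,es,et,ew,ey,ij,io,is,it,iy,jw,jy,os,ot,ow,st,sw,sy,tw,ty,wy
∂2: piv[aei,aej,aeo,aes,aew,aey,aio,ais,ait,aiy,ajy,aos,ast,asy,aty,awy,eij,etw,ety,jwy,stw] rk=21  ker:eio,ejy,eos,ewy,ist,ity,sty,swy,twy
∂3: piv[aeio,aejy,aeos,aewy,aist,aity,asty,stwy] rk=8
rk∂_2=21

rank∂_2=21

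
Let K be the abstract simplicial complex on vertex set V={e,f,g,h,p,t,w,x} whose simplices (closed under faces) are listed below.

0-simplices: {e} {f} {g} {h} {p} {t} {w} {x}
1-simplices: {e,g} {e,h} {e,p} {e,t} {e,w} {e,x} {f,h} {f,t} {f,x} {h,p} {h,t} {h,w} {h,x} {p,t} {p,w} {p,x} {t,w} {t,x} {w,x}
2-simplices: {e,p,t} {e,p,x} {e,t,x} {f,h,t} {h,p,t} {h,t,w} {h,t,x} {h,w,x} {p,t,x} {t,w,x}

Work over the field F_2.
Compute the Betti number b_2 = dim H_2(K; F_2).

n_0=8 n_1=19 n_2=10  [Z2]
∂1: piv[eg,eh,ep,et,ew,ex,fh] rk=7  ker:ft,fx,hp,ht,hw,hx,pt,pw,px,tw,tx,wx
∂2: piv[ept,epx,etx,fht,hpt,htw,htx,hwx] rk=8  ker:ptx,twx
b_2=(10−8)−0=2

b_2=2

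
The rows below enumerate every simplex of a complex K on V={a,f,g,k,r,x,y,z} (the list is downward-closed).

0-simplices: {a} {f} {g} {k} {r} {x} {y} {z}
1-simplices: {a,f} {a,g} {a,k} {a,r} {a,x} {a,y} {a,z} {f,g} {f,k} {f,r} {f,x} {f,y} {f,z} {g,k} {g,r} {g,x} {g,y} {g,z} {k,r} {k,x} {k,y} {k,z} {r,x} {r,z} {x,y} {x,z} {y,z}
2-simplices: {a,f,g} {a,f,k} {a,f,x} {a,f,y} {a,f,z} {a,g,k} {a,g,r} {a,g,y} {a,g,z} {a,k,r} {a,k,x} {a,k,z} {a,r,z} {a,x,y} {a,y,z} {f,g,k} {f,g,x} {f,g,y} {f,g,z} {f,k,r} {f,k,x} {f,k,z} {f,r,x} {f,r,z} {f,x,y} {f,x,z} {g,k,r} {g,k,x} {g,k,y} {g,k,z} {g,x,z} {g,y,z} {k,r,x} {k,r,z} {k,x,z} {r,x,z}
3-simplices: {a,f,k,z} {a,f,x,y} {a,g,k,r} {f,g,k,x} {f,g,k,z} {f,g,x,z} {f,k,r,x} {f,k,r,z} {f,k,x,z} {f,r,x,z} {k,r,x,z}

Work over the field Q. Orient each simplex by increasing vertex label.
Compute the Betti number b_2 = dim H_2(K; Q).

b_2=6

n_0=8 n_1=27 n_2=36 n_3=11  [Q]
∂1: piv[af,ag,ak,ar,ax,ay,az] rk=7  ker:fg,fk,fr,fx,fy,fz,gk,gr,gx,gy,gz,kr,kx,ky,kz,rx,rz,xy,xz,yz
∂2: piv[afg,afk,afx,afy,afz,agk,agr,agy,agz,akr,akx,akz,arz,axy,ayz,fgx,fkr,frx,fxz,gky] rk=20  ker:fgk,fgy,fgz,fkx,fkz,frz,fxy,gkr,gkx,gkz,gxz,gyz,krx,krz,kxz,rxz
∂3: piv[afkz,afxy,agkr,fgkx,fgkz,fgxz,fkrx,fkrz,fkxz,frxz] rk=10  ker:krxz
b_2=(36−20)−10=6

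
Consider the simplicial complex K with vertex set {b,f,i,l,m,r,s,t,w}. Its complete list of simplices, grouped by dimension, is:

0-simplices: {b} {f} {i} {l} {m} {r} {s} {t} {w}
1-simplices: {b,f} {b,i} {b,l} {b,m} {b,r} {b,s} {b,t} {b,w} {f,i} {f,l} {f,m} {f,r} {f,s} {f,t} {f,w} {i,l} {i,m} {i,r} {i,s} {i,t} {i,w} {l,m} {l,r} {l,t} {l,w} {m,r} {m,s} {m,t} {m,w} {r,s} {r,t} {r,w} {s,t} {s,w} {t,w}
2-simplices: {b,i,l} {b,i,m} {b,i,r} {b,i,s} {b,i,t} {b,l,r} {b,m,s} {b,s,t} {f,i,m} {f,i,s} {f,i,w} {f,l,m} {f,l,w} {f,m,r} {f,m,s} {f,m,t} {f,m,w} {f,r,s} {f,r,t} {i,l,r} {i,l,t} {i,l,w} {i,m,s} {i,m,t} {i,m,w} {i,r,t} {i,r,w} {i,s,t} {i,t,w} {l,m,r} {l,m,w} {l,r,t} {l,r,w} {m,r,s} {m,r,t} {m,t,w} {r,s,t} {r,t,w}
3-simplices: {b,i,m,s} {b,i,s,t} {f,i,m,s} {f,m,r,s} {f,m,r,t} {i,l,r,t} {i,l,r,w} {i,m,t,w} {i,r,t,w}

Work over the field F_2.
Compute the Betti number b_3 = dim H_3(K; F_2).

b_3=0

n_0=9 n_1=35 n_2=38 n_3=9  [Z2]
∂1: piv[bf,bi,bl,bm,br,bs,bt,bw] rk=8  ker:fi,fl,fm,fr,fs,ft,fw,il,im,ir,is,it,iw,lm,lr,lt,lw,mr,ms,mt,mw,rs,rt,rw,st,sw,tw
∂2: piv[bil,bim,bir,bis,bit,blr,bms,bst,fim,fis,fiw,flm,flw,fmr,fmt,fmw,frs,frt,ilt,ilw,imt,irt,irw,itw] rk=24  ker:fms,ilr,ims,imw,ist,lmr,lmw,lrt,lrw,mrs,mrt,mtw,rst,rtw
∂3: piv[bims,bist,fims,fmrs,fmrt,ilrt,ilrw,imtw,irtw] rk=9
b_3=(9−9)−0=0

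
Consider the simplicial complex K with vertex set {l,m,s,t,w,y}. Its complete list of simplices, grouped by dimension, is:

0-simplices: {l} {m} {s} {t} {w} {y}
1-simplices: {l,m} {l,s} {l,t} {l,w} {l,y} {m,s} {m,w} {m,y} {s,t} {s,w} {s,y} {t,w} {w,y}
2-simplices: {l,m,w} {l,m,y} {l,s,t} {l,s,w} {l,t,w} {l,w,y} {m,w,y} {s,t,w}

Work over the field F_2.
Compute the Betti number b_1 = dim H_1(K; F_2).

n_0=6 n_1=13 n_2=8  [Z2]
∂1: piv[lm,ls,lt,lw,ly] rk=5  ker:ms,mw,my,st,sw,sy,tw,wy
∂2: piv[lmw,lmy,lst,lsw,ltw,lwy] rk=6  ker:mwy,stw
b_1=(13−5)−6=2

b_1=2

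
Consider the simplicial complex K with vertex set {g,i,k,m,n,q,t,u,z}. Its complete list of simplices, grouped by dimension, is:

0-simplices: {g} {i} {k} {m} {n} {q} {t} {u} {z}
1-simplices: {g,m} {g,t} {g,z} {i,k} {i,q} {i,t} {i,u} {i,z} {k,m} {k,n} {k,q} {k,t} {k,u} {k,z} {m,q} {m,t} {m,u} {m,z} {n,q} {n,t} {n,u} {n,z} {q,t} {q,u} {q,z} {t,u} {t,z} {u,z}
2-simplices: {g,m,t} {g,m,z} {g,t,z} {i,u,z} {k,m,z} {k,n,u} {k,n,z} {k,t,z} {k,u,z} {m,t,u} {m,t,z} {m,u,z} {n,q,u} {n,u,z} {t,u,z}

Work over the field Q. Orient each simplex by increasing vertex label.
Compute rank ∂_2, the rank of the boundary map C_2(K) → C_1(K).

rank∂_2=12

n_0=9 n_1=28 n_2=15  [Q]
∂1: piv[gm,gt,gz,ik,iq,it,iu,kn] rk=8  ker:iz,km,kq,kt,ku,kz,mq,mt,mu,mz,nq,nt,nu,nz,qt,qu,qz,tu,tz,uz
∂2: piv[gmt,gmz,gtz,iuz,kmz,knu,knz,ktz,kuz,mtu,muz,nqu] rk=12  ker:mtz,nuz,tuz
rk∂_2=12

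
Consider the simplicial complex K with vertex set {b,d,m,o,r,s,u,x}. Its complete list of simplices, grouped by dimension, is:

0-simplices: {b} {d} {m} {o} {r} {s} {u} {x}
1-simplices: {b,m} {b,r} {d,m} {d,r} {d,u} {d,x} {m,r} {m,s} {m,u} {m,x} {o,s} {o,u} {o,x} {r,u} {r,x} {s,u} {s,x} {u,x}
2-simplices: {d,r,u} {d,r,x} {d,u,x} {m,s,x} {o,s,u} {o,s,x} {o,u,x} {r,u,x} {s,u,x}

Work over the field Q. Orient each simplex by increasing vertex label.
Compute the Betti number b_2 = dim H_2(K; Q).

b_2=2

n_0=8 n_1=18 n_2=9  [Q]
∂1: piv[bm,br,dm,du,dx,ms,os] rk=7  ker:dr,mr,mu,mx,ou,ox,ru,rx,su,sx,ux
∂2: piv[dru,drx,dux,msx,osu,osx,oux] rk=7  ker:rux,sux
b_2=(9−7)−0=2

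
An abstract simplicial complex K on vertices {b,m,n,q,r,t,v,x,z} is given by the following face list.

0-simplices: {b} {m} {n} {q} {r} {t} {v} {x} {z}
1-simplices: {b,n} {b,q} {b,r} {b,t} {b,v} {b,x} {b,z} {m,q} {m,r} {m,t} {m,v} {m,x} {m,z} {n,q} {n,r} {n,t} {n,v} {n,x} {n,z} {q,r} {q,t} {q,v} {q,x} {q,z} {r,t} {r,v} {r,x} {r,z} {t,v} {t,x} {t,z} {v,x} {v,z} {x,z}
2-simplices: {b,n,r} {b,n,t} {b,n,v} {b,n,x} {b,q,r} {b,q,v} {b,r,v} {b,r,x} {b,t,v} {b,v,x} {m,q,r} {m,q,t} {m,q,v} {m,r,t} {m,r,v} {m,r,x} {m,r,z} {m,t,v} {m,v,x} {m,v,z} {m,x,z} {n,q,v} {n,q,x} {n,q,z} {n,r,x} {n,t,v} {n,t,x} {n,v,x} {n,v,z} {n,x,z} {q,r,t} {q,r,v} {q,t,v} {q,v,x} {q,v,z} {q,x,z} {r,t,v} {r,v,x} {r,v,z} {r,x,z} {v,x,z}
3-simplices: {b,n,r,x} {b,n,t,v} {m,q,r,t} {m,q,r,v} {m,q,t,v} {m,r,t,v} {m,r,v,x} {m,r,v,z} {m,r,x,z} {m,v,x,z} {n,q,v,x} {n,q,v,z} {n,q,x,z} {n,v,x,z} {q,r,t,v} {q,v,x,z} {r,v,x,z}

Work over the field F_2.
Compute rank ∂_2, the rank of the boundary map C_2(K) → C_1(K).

n_0=9 n_1=34 n_2=41 n_3=17  [Z2]
∂1: piv[bn,bq,br,bt,bv,bx,bz,mq] rk=8  ker:mr,mt,mv,mx,mz,nq,nr,nt,nv,nx,nz,qr,qt,qv,qx,qz,rt,rv,rx,rz,tv,tx,tz,vx,vz,xz
∂2: piv[bnr,bnt,bnv,bnx,bqr,bqv,brv,brx,btv,bvx,mqr,mqt,mqv,mrt,mrx,mrz,mtv,mvz,mxz,nqv,nqx,nqz,ntx,nvz] rk=24  ker:mrv,mvx,nrx,ntv,nvx,nxz,qrt,qrv,qtv,qvx,qvz,qxz,rtv,rvx,rvz,rxz,vxz
∂3: piv[bnrx,bntv,mqrt,mqrv,mqtv,mrtv,mrvx,mrvz,mrxz,mvxz,nqvx,nqvz,nqxz,nvxz] rk=14  ker:qrtv,qvxz,rvxz
rk∂_2=24

rank∂_2=24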